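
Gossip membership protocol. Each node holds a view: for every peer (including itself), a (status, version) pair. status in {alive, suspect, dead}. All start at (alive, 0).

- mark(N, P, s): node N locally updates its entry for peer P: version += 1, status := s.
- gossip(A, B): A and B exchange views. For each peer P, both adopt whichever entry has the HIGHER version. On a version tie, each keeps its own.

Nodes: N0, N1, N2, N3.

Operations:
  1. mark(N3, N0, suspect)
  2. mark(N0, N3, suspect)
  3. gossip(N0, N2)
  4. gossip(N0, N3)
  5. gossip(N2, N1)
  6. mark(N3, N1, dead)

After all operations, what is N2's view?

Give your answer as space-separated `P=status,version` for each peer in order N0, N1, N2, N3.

Answer: N0=alive,0 N1=alive,0 N2=alive,0 N3=suspect,1

Derivation:
Op 1: N3 marks N0=suspect -> (suspect,v1)
Op 2: N0 marks N3=suspect -> (suspect,v1)
Op 3: gossip N0<->N2 -> N0.N0=(alive,v0) N0.N1=(alive,v0) N0.N2=(alive,v0) N0.N3=(suspect,v1) | N2.N0=(alive,v0) N2.N1=(alive,v0) N2.N2=(alive,v0) N2.N3=(suspect,v1)
Op 4: gossip N0<->N3 -> N0.N0=(suspect,v1) N0.N1=(alive,v0) N0.N2=(alive,v0) N0.N3=(suspect,v1) | N3.N0=(suspect,v1) N3.N1=(alive,v0) N3.N2=(alive,v0) N3.N3=(suspect,v1)
Op 5: gossip N2<->N1 -> N2.N0=(alive,v0) N2.N1=(alive,v0) N2.N2=(alive,v0) N2.N3=(suspect,v1) | N1.N0=(alive,v0) N1.N1=(alive,v0) N1.N2=(alive,v0) N1.N3=(suspect,v1)
Op 6: N3 marks N1=dead -> (dead,v1)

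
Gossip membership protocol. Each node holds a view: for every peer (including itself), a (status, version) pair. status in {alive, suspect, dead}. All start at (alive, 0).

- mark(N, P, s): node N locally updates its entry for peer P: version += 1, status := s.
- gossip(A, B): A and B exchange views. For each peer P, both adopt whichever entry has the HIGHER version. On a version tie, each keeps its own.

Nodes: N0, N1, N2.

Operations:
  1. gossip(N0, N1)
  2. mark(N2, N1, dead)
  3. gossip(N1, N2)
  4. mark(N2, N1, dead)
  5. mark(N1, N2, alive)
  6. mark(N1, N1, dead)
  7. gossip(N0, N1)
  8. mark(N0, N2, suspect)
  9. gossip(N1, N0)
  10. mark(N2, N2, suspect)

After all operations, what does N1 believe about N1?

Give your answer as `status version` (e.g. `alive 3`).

Answer: dead 2

Derivation:
Op 1: gossip N0<->N1 -> N0.N0=(alive,v0) N0.N1=(alive,v0) N0.N2=(alive,v0) | N1.N0=(alive,v0) N1.N1=(alive,v0) N1.N2=(alive,v0)
Op 2: N2 marks N1=dead -> (dead,v1)
Op 3: gossip N1<->N2 -> N1.N0=(alive,v0) N1.N1=(dead,v1) N1.N2=(alive,v0) | N2.N0=(alive,v0) N2.N1=(dead,v1) N2.N2=(alive,v0)
Op 4: N2 marks N1=dead -> (dead,v2)
Op 5: N1 marks N2=alive -> (alive,v1)
Op 6: N1 marks N1=dead -> (dead,v2)
Op 7: gossip N0<->N1 -> N0.N0=(alive,v0) N0.N1=(dead,v2) N0.N2=(alive,v1) | N1.N0=(alive,v0) N1.N1=(dead,v2) N1.N2=(alive,v1)
Op 8: N0 marks N2=suspect -> (suspect,v2)
Op 9: gossip N1<->N0 -> N1.N0=(alive,v0) N1.N1=(dead,v2) N1.N2=(suspect,v2) | N0.N0=(alive,v0) N0.N1=(dead,v2) N0.N2=(suspect,v2)
Op 10: N2 marks N2=suspect -> (suspect,v1)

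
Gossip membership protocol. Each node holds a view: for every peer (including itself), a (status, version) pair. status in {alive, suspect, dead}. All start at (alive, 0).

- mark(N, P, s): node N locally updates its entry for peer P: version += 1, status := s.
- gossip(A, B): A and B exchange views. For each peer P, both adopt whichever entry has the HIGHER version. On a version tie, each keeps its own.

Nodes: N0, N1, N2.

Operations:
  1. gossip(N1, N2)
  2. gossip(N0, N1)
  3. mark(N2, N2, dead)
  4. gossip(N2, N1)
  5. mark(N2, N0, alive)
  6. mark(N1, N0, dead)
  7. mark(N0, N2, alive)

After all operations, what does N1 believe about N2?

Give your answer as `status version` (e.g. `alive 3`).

Answer: dead 1

Derivation:
Op 1: gossip N1<->N2 -> N1.N0=(alive,v0) N1.N1=(alive,v0) N1.N2=(alive,v0) | N2.N0=(alive,v0) N2.N1=(alive,v0) N2.N2=(alive,v0)
Op 2: gossip N0<->N1 -> N0.N0=(alive,v0) N0.N1=(alive,v0) N0.N2=(alive,v0) | N1.N0=(alive,v0) N1.N1=(alive,v0) N1.N2=(alive,v0)
Op 3: N2 marks N2=dead -> (dead,v1)
Op 4: gossip N2<->N1 -> N2.N0=(alive,v0) N2.N1=(alive,v0) N2.N2=(dead,v1) | N1.N0=(alive,v0) N1.N1=(alive,v0) N1.N2=(dead,v1)
Op 5: N2 marks N0=alive -> (alive,v1)
Op 6: N1 marks N0=dead -> (dead,v1)
Op 7: N0 marks N2=alive -> (alive,v1)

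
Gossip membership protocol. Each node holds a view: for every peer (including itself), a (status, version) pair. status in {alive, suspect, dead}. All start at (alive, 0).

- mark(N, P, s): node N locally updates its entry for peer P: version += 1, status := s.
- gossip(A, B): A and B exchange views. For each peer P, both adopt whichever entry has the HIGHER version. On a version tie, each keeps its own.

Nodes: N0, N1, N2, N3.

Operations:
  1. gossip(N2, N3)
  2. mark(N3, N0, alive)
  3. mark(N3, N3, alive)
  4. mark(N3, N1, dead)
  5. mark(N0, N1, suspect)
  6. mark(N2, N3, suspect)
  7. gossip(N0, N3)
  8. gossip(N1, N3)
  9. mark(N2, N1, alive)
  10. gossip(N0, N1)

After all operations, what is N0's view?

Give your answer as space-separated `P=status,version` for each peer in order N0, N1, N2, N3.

Op 1: gossip N2<->N3 -> N2.N0=(alive,v0) N2.N1=(alive,v0) N2.N2=(alive,v0) N2.N3=(alive,v0) | N3.N0=(alive,v0) N3.N1=(alive,v0) N3.N2=(alive,v0) N3.N3=(alive,v0)
Op 2: N3 marks N0=alive -> (alive,v1)
Op 3: N3 marks N3=alive -> (alive,v1)
Op 4: N3 marks N1=dead -> (dead,v1)
Op 5: N0 marks N1=suspect -> (suspect,v1)
Op 6: N2 marks N3=suspect -> (suspect,v1)
Op 7: gossip N0<->N3 -> N0.N0=(alive,v1) N0.N1=(suspect,v1) N0.N2=(alive,v0) N0.N3=(alive,v1) | N3.N0=(alive,v1) N3.N1=(dead,v1) N3.N2=(alive,v0) N3.N3=(alive,v1)
Op 8: gossip N1<->N3 -> N1.N0=(alive,v1) N1.N1=(dead,v1) N1.N2=(alive,v0) N1.N3=(alive,v1) | N3.N0=(alive,v1) N3.N1=(dead,v1) N3.N2=(alive,v0) N3.N3=(alive,v1)
Op 9: N2 marks N1=alive -> (alive,v1)
Op 10: gossip N0<->N1 -> N0.N0=(alive,v1) N0.N1=(suspect,v1) N0.N2=(alive,v0) N0.N3=(alive,v1) | N1.N0=(alive,v1) N1.N1=(dead,v1) N1.N2=(alive,v0) N1.N3=(alive,v1)

Answer: N0=alive,1 N1=suspect,1 N2=alive,0 N3=alive,1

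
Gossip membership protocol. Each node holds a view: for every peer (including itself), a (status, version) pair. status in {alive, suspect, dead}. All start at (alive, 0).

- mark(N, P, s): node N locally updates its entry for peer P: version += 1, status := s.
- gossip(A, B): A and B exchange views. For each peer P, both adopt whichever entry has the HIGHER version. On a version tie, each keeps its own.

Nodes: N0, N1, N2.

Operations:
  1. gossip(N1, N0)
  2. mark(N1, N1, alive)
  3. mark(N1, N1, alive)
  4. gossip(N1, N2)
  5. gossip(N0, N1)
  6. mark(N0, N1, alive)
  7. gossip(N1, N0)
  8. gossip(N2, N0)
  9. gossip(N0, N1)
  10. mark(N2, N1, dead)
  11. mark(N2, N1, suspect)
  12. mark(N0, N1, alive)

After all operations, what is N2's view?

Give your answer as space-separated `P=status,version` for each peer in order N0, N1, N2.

Op 1: gossip N1<->N0 -> N1.N0=(alive,v0) N1.N1=(alive,v0) N1.N2=(alive,v0) | N0.N0=(alive,v0) N0.N1=(alive,v0) N0.N2=(alive,v0)
Op 2: N1 marks N1=alive -> (alive,v1)
Op 3: N1 marks N1=alive -> (alive,v2)
Op 4: gossip N1<->N2 -> N1.N0=(alive,v0) N1.N1=(alive,v2) N1.N2=(alive,v0) | N2.N0=(alive,v0) N2.N1=(alive,v2) N2.N2=(alive,v0)
Op 5: gossip N0<->N1 -> N0.N0=(alive,v0) N0.N1=(alive,v2) N0.N2=(alive,v0) | N1.N0=(alive,v0) N1.N1=(alive,v2) N1.N2=(alive,v0)
Op 6: N0 marks N1=alive -> (alive,v3)
Op 7: gossip N1<->N0 -> N1.N0=(alive,v0) N1.N1=(alive,v3) N1.N2=(alive,v0) | N0.N0=(alive,v0) N0.N1=(alive,v3) N0.N2=(alive,v0)
Op 8: gossip N2<->N0 -> N2.N0=(alive,v0) N2.N1=(alive,v3) N2.N2=(alive,v0) | N0.N0=(alive,v0) N0.N1=(alive,v3) N0.N2=(alive,v0)
Op 9: gossip N0<->N1 -> N0.N0=(alive,v0) N0.N1=(alive,v3) N0.N2=(alive,v0) | N1.N0=(alive,v0) N1.N1=(alive,v3) N1.N2=(alive,v0)
Op 10: N2 marks N1=dead -> (dead,v4)
Op 11: N2 marks N1=suspect -> (suspect,v5)
Op 12: N0 marks N1=alive -> (alive,v4)

Answer: N0=alive,0 N1=suspect,5 N2=alive,0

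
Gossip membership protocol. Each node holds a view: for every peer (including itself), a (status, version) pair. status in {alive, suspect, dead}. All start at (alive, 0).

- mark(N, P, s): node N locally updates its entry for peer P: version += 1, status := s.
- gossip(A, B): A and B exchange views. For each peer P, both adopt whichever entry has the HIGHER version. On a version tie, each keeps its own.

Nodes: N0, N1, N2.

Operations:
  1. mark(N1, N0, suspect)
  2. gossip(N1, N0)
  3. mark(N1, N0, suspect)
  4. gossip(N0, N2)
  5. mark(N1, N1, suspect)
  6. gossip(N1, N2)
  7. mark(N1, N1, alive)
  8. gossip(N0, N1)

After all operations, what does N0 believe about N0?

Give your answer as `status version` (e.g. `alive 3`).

Op 1: N1 marks N0=suspect -> (suspect,v1)
Op 2: gossip N1<->N0 -> N1.N0=(suspect,v1) N1.N1=(alive,v0) N1.N2=(alive,v0) | N0.N0=(suspect,v1) N0.N1=(alive,v0) N0.N2=(alive,v0)
Op 3: N1 marks N0=suspect -> (suspect,v2)
Op 4: gossip N0<->N2 -> N0.N0=(suspect,v1) N0.N1=(alive,v0) N0.N2=(alive,v0) | N2.N0=(suspect,v1) N2.N1=(alive,v0) N2.N2=(alive,v0)
Op 5: N1 marks N1=suspect -> (suspect,v1)
Op 6: gossip N1<->N2 -> N1.N0=(suspect,v2) N1.N1=(suspect,v1) N1.N2=(alive,v0) | N2.N0=(suspect,v2) N2.N1=(suspect,v1) N2.N2=(alive,v0)
Op 7: N1 marks N1=alive -> (alive,v2)
Op 8: gossip N0<->N1 -> N0.N0=(suspect,v2) N0.N1=(alive,v2) N0.N2=(alive,v0) | N1.N0=(suspect,v2) N1.N1=(alive,v2) N1.N2=(alive,v0)

Answer: suspect 2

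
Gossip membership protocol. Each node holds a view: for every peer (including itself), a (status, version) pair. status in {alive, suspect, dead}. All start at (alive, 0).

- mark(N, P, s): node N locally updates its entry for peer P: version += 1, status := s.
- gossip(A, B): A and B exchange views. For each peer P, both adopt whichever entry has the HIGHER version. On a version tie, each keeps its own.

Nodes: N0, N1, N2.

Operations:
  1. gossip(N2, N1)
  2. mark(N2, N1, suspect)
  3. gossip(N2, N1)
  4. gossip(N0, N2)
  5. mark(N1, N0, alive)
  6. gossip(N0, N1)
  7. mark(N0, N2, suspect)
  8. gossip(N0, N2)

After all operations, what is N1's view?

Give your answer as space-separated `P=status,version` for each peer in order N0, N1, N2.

Answer: N0=alive,1 N1=suspect,1 N2=alive,0

Derivation:
Op 1: gossip N2<->N1 -> N2.N0=(alive,v0) N2.N1=(alive,v0) N2.N2=(alive,v0) | N1.N0=(alive,v0) N1.N1=(alive,v0) N1.N2=(alive,v0)
Op 2: N2 marks N1=suspect -> (suspect,v1)
Op 3: gossip N2<->N1 -> N2.N0=(alive,v0) N2.N1=(suspect,v1) N2.N2=(alive,v0) | N1.N0=(alive,v0) N1.N1=(suspect,v1) N1.N2=(alive,v0)
Op 4: gossip N0<->N2 -> N0.N0=(alive,v0) N0.N1=(suspect,v1) N0.N2=(alive,v0) | N2.N0=(alive,v0) N2.N1=(suspect,v1) N2.N2=(alive,v0)
Op 5: N1 marks N0=alive -> (alive,v1)
Op 6: gossip N0<->N1 -> N0.N0=(alive,v1) N0.N1=(suspect,v1) N0.N2=(alive,v0) | N1.N0=(alive,v1) N1.N1=(suspect,v1) N1.N2=(alive,v0)
Op 7: N0 marks N2=suspect -> (suspect,v1)
Op 8: gossip N0<->N2 -> N0.N0=(alive,v1) N0.N1=(suspect,v1) N0.N2=(suspect,v1) | N2.N0=(alive,v1) N2.N1=(suspect,v1) N2.N2=(suspect,v1)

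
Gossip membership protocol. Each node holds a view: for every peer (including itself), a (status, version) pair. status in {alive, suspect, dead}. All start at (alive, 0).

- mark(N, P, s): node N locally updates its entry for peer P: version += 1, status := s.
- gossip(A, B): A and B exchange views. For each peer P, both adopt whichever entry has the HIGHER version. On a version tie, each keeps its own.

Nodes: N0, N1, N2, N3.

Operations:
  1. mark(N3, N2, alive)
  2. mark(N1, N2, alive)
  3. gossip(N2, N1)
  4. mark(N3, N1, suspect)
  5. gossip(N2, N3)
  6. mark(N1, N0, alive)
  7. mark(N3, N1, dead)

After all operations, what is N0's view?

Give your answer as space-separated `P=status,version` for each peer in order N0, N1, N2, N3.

Answer: N0=alive,0 N1=alive,0 N2=alive,0 N3=alive,0

Derivation:
Op 1: N3 marks N2=alive -> (alive,v1)
Op 2: N1 marks N2=alive -> (alive,v1)
Op 3: gossip N2<->N1 -> N2.N0=(alive,v0) N2.N1=(alive,v0) N2.N2=(alive,v1) N2.N3=(alive,v0) | N1.N0=(alive,v0) N1.N1=(alive,v0) N1.N2=(alive,v1) N1.N3=(alive,v0)
Op 4: N3 marks N1=suspect -> (suspect,v1)
Op 5: gossip N2<->N3 -> N2.N0=(alive,v0) N2.N1=(suspect,v1) N2.N2=(alive,v1) N2.N3=(alive,v0) | N3.N0=(alive,v0) N3.N1=(suspect,v1) N3.N2=(alive,v1) N3.N3=(alive,v0)
Op 6: N1 marks N0=alive -> (alive,v1)
Op 7: N3 marks N1=dead -> (dead,v2)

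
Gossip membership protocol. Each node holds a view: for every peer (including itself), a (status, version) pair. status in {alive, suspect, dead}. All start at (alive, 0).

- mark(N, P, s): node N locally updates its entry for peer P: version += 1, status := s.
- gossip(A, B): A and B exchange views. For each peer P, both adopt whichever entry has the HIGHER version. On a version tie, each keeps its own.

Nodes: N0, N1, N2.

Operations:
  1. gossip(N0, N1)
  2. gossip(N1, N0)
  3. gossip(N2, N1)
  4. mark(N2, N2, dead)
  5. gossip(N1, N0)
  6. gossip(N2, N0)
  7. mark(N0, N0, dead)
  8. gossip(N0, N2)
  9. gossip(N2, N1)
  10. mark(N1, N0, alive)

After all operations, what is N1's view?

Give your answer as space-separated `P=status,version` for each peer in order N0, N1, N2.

Op 1: gossip N0<->N1 -> N0.N0=(alive,v0) N0.N1=(alive,v0) N0.N2=(alive,v0) | N1.N0=(alive,v0) N1.N1=(alive,v0) N1.N2=(alive,v0)
Op 2: gossip N1<->N0 -> N1.N0=(alive,v0) N1.N1=(alive,v0) N1.N2=(alive,v0) | N0.N0=(alive,v0) N0.N1=(alive,v0) N0.N2=(alive,v0)
Op 3: gossip N2<->N1 -> N2.N0=(alive,v0) N2.N1=(alive,v0) N2.N2=(alive,v0) | N1.N0=(alive,v0) N1.N1=(alive,v0) N1.N2=(alive,v0)
Op 4: N2 marks N2=dead -> (dead,v1)
Op 5: gossip N1<->N0 -> N1.N0=(alive,v0) N1.N1=(alive,v0) N1.N2=(alive,v0) | N0.N0=(alive,v0) N0.N1=(alive,v0) N0.N2=(alive,v0)
Op 6: gossip N2<->N0 -> N2.N0=(alive,v0) N2.N1=(alive,v0) N2.N2=(dead,v1) | N0.N0=(alive,v0) N0.N1=(alive,v0) N0.N2=(dead,v1)
Op 7: N0 marks N0=dead -> (dead,v1)
Op 8: gossip N0<->N2 -> N0.N0=(dead,v1) N0.N1=(alive,v0) N0.N2=(dead,v1) | N2.N0=(dead,v1) N2.N1=(alive,v0) N2.N2=(dead,v1)
Op 9: gossip N2<->N1 -> N2.N0=(dead,v1) N2.N1=(alive,v0) N2.N2=(dead,v1) | N1.N0=(dead,v1) N1.N1=(alive,v0) N1.N2=(dead,v1)
Op 10: N1 marks N0=alive -> (alive,v2)

Answer: N0=alive,2 N1=alive,0 N2=dead,1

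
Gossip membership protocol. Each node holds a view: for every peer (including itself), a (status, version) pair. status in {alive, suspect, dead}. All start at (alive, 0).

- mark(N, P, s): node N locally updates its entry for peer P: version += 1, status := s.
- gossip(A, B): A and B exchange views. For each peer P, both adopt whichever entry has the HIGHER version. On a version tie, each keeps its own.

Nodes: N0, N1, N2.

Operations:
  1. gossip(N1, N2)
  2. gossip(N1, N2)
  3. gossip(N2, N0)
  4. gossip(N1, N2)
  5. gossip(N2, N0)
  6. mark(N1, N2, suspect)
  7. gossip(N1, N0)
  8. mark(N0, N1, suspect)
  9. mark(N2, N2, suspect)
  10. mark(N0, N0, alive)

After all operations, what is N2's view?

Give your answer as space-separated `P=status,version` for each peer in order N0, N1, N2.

Op 1: gossip N1<->N2 -> N1.N0=(alive,v0) N1.N1=(alive,v0) N1.N2=(alive,v0) | N2.N0=(alive,v0) N2.N1=(alive,v0) N2.N2=(alive,v0)
Op 2: gossip N1<->N2 -> N1.N0=(alive,v0) N1.N1=(alive,v0) N1.N2=(alive,v0) | N2.N0=(alive,v0) N2.N1=(alive,v0) N2.N2=(alive,v0)
Op 3: gossip N2<->N0 -> N2.N0=(alive,v0) N2.N1=(alive,v0) N2.N2=(alive,v0) | N0.N0=(alive,v0) N0.N1=(alive,v0) N0.N2=(alive,v0)
Op 4: gossip N1<->N2 -> N1.N0=(alive,v0) N1.N1=(alive,v0) N1.N2=(alive,v0) | N2.N0=(alive,v0) N2.N1=(alive,v0) N2.N2=(alive,v0)
Op 5: gossip N2<->N0 -> N2.N0=(alive,v0) N2.N1=(alive,v0) N2.N2=(alive,v0) | N0.N0=(alive,v0) N0.N1=(alive,v0) N0.N2=(alive,v0)
Op 6: N1 marks N2=suspect -> (suspect,v1)
Op 7: gossip N1<->N0 -> N1.N0=(alive,v0) N1.N1=(alive,v0) N1.N2=(suspect,v1) | N0.N0=(alive,v0) N0.N1=(alive,v0) N0.N2=(suspect,v1)
Op 8: N0 marks N1=suspect -> (suspect,v1)
Op 9: N2 marks N2=suspect -> (suspect,v1)
Op 10: N0 marks N0=alive -> (alive,v1)

Answer: N0=alive,0 N1=alive,0 N2=suspect,1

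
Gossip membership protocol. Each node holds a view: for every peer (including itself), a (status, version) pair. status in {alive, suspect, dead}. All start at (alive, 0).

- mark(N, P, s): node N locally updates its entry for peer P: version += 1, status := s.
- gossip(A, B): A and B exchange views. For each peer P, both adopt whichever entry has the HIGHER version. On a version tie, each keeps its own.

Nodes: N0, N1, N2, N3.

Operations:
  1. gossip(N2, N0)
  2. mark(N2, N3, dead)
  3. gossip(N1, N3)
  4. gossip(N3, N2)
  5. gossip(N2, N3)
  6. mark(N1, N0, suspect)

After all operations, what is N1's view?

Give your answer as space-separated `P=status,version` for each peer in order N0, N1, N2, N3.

Answer: N0=suspect,1 N1=alive,0 N2=alive,0 N3=alive,0

Derivation:
Op 1: gossip N2<->N0 -> N2.N0=(alive,v0) N2.N1=(alive,v0) N2.N2=(alive,v0) N2.N3=(alive,v0) | N0.N0=(alive,v0) N0.N1=(alive,v0) N0.N2=(alive,v0) N0.N3=(alive,v0)
Op 2: N2 marks N3=dead -> (dead,v1)
Op 3: gossip N1<->N3 -> N1.N0=(alive,v0) N1.N1=(alive,v0) N1.N2=(alive,v0) N1.N3=(alive,v0) | N3.N0=(alive,v0) N3.N1=(alive,v0) N3.N2=(alive,v0) N3.N3=(alive,v0)
Op 4: gossip N3<->N2 -> N3.N0=(alive,v0) N3.N1=(alive,v0) N3.N2=(alive,v0) N3.N3=(dead,v1) | N2.N0=(alive,v0) N2.N1=(alive,v0) N2.N2=(alive,v0) N2.N3=(dead,v1)
Op 5: gossip N2<->N3 -> N2.N0=(alive,v0) N2.N1=(alive,v0) N2.N2=(alive,v0) N2.N3=(dead,v1) | N3.N0=(alive,v0) N3.N1=(alive,v0) N3.N2=(alive,v0) N3.N3=(dead,v1)
Op 6: N1 marks N0=suspect -> (suspect,v1)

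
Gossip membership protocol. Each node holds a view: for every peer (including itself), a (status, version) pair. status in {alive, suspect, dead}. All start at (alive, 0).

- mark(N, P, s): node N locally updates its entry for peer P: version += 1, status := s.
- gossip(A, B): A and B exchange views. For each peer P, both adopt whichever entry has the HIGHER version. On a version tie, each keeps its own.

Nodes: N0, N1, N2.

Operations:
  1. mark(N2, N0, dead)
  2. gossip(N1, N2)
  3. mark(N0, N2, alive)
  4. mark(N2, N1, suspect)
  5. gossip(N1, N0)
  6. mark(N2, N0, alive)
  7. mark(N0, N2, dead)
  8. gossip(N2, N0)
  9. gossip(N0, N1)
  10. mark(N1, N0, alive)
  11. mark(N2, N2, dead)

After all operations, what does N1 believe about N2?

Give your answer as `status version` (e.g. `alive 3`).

Op 1: N2 marks N0=dead -> (dead,v1)
Op 2: gossip N1<->N2 -> N1.N0=(dead,v1) N1.N1=(alive,v0) N1.N2=(alive,v0) | N2.N0=(dead,v1) N2.N1=(alive,v0) N2.N2=(alive,v0)
Op 3: N0 marks N2=alive -> (alive,v1)
Op 4: N2 marks N1=suspect -> (suspect,v1)
Op 5: gossip N1<->N0 -> N1.N0=(dead,v1) N1.N1=(alive,v0) N1.N2=(alive,v1) | N0.N0=(dead,v1) N0.N1=(alive,v0) N0.N2=(alive,v1)
Op 6: N2 marks N0=alive -> (alive,v2)
Op 7: N0 marks N2=dead -> (dead,v2)
Op 8: gossip N2<->N0 -> N2.N0=(alive,v2) N2.N1=(suspect,v1) N2.N2=(dead,v2) | N0.N0=(alive,v2) N0.N1=(suspect,v1) N0.N2=(dead,v2)
Op 9: gossip N0<->N1 -> N0.N0=(alive,v2) N0.N1=(suspect,v1) N0.N2=(dead,v2) | N1.N0=(alive,v2) N1.N1=(suspect,v1) N1.N2=(dead,v2)
Op 10: N1 marks N0=alive -> (alive,v3)
Op 11: N2 marks N2=dead -> (dead,v3)

Answer: dead 2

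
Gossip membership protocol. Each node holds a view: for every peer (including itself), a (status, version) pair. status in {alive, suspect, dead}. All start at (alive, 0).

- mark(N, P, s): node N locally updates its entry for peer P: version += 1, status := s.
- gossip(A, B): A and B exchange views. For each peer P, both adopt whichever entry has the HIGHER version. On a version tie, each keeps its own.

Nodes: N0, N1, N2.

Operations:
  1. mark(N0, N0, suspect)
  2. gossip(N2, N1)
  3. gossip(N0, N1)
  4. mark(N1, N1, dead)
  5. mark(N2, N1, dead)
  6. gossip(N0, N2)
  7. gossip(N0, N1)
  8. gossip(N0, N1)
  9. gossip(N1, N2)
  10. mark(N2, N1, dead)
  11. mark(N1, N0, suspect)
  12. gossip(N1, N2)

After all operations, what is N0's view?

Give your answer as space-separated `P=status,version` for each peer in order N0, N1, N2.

Op 1: N0 marks N0=suspect -> (suspect,v1)
Op 2: gossip N2<->N1 -> N2.N0=(alive,v0) N2.N1=(alive,v0) N2.N2=(alive,v0) | N1.N0=(alive,v0) N1.N1=(alive,v0) N1.N2=(alive,v0)
Op 3: gossip N0<->N1 -> N0.N0=(suspect,v1) N0.N1=(alive,v0) N0.N2=(alive,v0) | N1.N0=(suspect,v1) N1.N1=(alive,v0) N1.N2=(alive,v0)
Op 4: N1 marks N1=dead -> (dead,v1)
Op 5: N2 marks N1=dead -> (dead,v1)
Op 6: gossip N0<->N2 -> N0.N0=(suspect,v1) N0.N1=(dead,v1) N0.N2=(alive,v0) | N2.N0=(suspect,v1) N2.N1=(dead,v1) N2.N2=(alive,v0)
Op 7: gossip N0<->N1 -> N0.N0=(suspect,v1) N0.N1=(dead,v1) N0.N2=(alive,v0) | N1.N0=(suspect,v1) N1.N1=(dead,v1) N1.N2=(alive,v0)
Op 8: gossip N0<->N1 -> N0.N0=(suspect,v1) N0.N1=(dead,v1) N0.N2=(alive,v0) | N1.N0=(suspect,v1) N1.N1=(dead,v1) N1.N2=(alive,v0)
Op 9: gossip N1<->N2 -> N1.N0=(suspect,v1) N1.N1=(dead,v1) N1.N2=(alive,v0) | N2.N0=(suspect,v1) N2.N1=(dead,v1) N2.N2=(alive,v0)
Op 10: N2 marks N1=dead -> (dead,v2)
Op 11: N1 marks N0=suspect -> (suspect,v2)
Op 12: gossip N1<->N2 -> N1.N0=(suspect,v2) N1.N1=(dead,v2) N1.N2=(alive,v0) | N2.N0=(suspect,v2) N2.N1=(dead,v2) N2.N2=(alive,v0)

Answer: N0=suspect,1 N1=dead,1 N2=alive,0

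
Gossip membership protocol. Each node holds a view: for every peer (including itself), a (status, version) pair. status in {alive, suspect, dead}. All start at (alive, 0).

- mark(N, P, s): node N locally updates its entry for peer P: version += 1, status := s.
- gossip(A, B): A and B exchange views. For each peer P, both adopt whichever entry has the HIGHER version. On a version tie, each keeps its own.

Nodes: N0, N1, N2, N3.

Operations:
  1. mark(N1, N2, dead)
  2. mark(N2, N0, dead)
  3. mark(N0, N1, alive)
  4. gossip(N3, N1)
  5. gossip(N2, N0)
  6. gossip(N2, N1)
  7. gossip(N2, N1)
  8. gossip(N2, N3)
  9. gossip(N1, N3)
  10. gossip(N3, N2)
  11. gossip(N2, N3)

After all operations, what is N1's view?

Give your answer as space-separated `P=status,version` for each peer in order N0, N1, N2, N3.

Answer: N0=dead,1 N1=alive,1 N2=dead,1 N3=alive,0

Derivation:
Op 1: N1 marks N2=dead -> (dead,v1)
Op 2: N2 marks N0=dead -> (dead,v1)
Op 3: N0 marks N1=alive -> (alive,v1)
Op 4: gossip N3<->N1 -> N3.N0=(alive,v0) N3.N1=(alive,v0) N3.N2=(dead,v1) N3.N3=(alive,v0) | N1.N0=(alive,v0) N1.N1=(alive,v0) N1.N2=(dead,v1) N1.N3=(alive,v0)
Op 5: gossip N2<->N0 -> N2.N0=(dead,v1) N2.N1=(alive,v1) N2.N2=(alive,v0) N2.N3=(alive,v0) | N0.N0=(dead,v1) N0.N1=(alive,v1) N0.N2=(alive,v0) N0.N3=(alive,v0)
Op 6: gossip N2<->N1 -> N2.N0=(dead,v1) N2.N1=(alive,v1) N2.N2=(dead,v1) N2.N3=(alive,v0) | N1.N0=(dead,v1) N1.N1=(alive,v1) N1.N2=(dead,v1) N1.N3=(alive,v0)
Op 7: gossip N2<->N1 -> N2.N0=(dead,v1) N2.N1=(alive,v1) N2.N2=(dead,v1) N2.N3=(alive,v0) | N1.N0=(dead,v1) N1.N1=(alive,v1) N1.N2=(dead,v1) N1.N3=(alive,v0)
Op 8: gossip N2<->N3 -> N2.N0=(dead,v1) N2.N1=(alive,v1) N2.N2=(dead,v1) N2.N3=(alive,v0) | N3.N0=(dead,v1) N3.N1=(alive,v1) N3.N2=(dead,v1) N3.N3=(alive,v0)
Op 9: gossip N1<->N3 -> N1.N0=(dead,v1) N1.N1=(alive,v1) N1.N2=(dead,v1) N1.N3=(alive,v0) | N3.N0=(dead,v1) N3.N1=(alive,v1) N3.N2=(dead,v1) N3.N3=(alive,v0)
Op 10: gossip N3<->N2 -> N3.N0=(dead,v1) N3.N1=(alive,v1) N3.N2=(dead,v1) N3.N3=(alive,v0) | N2.N0=(dead,v1) N2.N1=(alive,v1) N2.N2=(dead,v1) N2.N3=(alive,v0)
Op 11: gossip N2<->N3 -> N2.N0=(dead,v1) N2.N1=(alive,v1) N2.N2=(dead,v1) N2.N3=(alive,v0) | N3.N0=(dead,v1) N3.N1=(alive,v1) N3.N2=(dead,v1) N3.N3=(alive,v0)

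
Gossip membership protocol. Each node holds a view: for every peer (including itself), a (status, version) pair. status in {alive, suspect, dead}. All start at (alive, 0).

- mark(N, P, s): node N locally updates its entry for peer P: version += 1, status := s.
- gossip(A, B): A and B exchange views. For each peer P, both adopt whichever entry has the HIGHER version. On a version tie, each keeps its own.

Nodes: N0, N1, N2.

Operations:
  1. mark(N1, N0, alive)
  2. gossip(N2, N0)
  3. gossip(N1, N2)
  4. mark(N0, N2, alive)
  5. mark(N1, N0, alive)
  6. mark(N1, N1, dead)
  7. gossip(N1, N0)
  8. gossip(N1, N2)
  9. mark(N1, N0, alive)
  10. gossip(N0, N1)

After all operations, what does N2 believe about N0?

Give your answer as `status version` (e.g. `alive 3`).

Op 1: N1 marks N0=alive -> (alive,v1)
Op 2: gossip N2<->N0 -> N2.N0=(alive,v0) N2.N1=(alive,v0) N2.N2=(alive,v0) | N0.N0=(alive,v0) N0.N1=(alive,v0) N0.N2=(alive,v0)
Op 3: gossip N1<->N2 -> N1.N0=(alive,v1) N1.N1=(alive,v0) N1.N2=(alive,v0) | N2.N0=(alive,v1) N2.N1=(alive,v0) N2.N2=(alive,v0)
Op 4: N0 marks N2=alive -> (alive,v1)
Op 5: N1 marks N0=alive -> (alive,v2)
Op 6: N1 marks N1=dead -> (dead,v1)
Op 7: gossip N1<->N0 -> N1.N0=(alive,v2) N1.N1=(dead,v1) N1.N2=(alive,v1) | N0.N0=(alive,v2) N0.N1=(dead,v1) N0.N2=(alive,v1)
Op 8: gossip N1<->N2 -> N1.N0=(alive,v2) N1.N1=(dead,v1) N1.N2=(alive,v1) | N2.N0=(alive,v2) N2.N1=(dead,v1) N2.N2=(alive,v1)
Op 9: N1 marks N0=alive -> (alive,v3)
Op 10: gossip N0<->N1 -> N0.N0=(alive,v3) N0.N1=(dead,v1) N0.N2=(alive,v1) | N1.N0=(alive,v3) N1.N1=(dead,v1) N1.N2=(alive,v1)

Answer: alive 2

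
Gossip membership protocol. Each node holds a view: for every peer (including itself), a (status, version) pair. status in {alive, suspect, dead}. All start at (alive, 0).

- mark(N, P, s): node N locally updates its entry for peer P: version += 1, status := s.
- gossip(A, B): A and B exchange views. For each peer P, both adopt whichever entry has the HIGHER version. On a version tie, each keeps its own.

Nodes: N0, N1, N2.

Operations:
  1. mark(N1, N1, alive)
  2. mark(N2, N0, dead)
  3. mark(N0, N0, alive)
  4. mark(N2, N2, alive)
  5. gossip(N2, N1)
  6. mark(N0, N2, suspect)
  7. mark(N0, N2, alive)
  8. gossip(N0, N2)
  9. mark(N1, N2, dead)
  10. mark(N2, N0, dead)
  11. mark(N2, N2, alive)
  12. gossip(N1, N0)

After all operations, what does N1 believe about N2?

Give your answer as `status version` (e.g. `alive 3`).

Op 1: N1 marks N1=alive -> (alive,v1)
Op 2: N2 marks N0=dead -> (dead,v1)
Op 3: N0 marks N0=alive -> (alive,v1)
Op 4: N2 marks N2=alive -> (alive,v1)
Op 5: gossip N2<->N1 -> N2.N0=(dead,v1) N2.N1=(alive,v1) N2.N2=(alive,v1) | N1.N0=(dead,v1) N1.N1=(alive,v1) N1.N2=(alive,v1)
Op 6: N0 marks N2=suspect -> (suspect,v1)
Op 7: N0 marks N2=alive -> (alive,v2)
Op 8: gossip N0<->N2 -> N0.N0=(alive,v1) N0.N1=(alive,v1) N0.N2=(alive,v2) | N2.N0=(dead,v1) N2.N1=(alive,v1) N2.N2=(alive,v2)
Op 9: N1 marks N2=dead -> (dead,v2)
Op 10: N2 marks N0=dead -> (dead,v2)
Op 11: N2 marks N2=alive -> (alive,v3)
Op 12: gossip N1<->N0 -> N1.N0=(dead,v1) N1.N1=(alive,v1) N1.N2=(dead,v2) | N0.N0=(alive,v1) N0.N1=(alive,v1) N0.N2=(alive,v2)

Answer: dead 2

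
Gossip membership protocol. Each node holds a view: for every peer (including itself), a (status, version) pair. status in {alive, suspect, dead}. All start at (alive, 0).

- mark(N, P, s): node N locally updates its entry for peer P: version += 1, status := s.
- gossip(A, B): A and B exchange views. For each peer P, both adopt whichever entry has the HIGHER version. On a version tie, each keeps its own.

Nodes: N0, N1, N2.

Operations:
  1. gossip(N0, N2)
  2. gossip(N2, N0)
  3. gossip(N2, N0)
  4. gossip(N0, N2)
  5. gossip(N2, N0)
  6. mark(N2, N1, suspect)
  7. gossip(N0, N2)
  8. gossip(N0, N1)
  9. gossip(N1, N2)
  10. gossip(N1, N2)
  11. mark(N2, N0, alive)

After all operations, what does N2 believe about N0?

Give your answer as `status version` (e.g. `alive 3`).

Answer: alive 1

Derivation:
Op 1: gossip N0<->N2 -> N0.N0=(alive,v0) N0.N1=(alive,v0) N0.N2=(alive,v0) | N2.N0=(alive,v0) N2.N1=(alive,v0) N2.N2=(alive,v0)
Op 2: gossip N2<->N0 -> N2.N0=(alive,v0) N2.N1=(alive,v0) N2.N2=(alive,v0) | N0.N0=(alive,v0) N0.N1=(alive,v0) N0.N2=(alive,v0)
Op 3: gossip N2<->N0 -> N2.N0=(alive,v0) N2.N1=(alive,v0) N2.N2=(alive,v0) | N0.N0=(alive,v0) N0.N1=(alive,v0) N0.N2=(alive,v0)
Op 4: gossip N0<->N2 -> N0.N0=(alive,v0) N0.N1=(alive,v0) N0.N2=(alive,v0) | N2.N0=(alive,v0) N2.N1=(alive,v0) N2.N2=(alive,v0)
Op 5: gossip N2<->N0 -> N2.N0=(alive,v0) N2.N1=(alive,v0) N2.N2=(alive,v0) | N0.N0=(alive,v0) N0.N1=(alive,v0) N0.N2=(alive,v0)
Op 6: N2 marks N1=suspect -> (suspect,v1)
Op 7: gossip N0<->N2 -> N0.N0=(alive,v0) N0.N1=(suspect,v1) N0.N2=(alive,v0) | N2.N0=(alive,v0) N2.N1=(suspect,v1) N2.N2=(alive,v0)
Op 8: gossip N0<->N1 -> N0.N0=(alive,v0) N0.N1=(suspect,v1) N0.N2=(alive,v0) | N1.N0=(alive,v0) N1.N1=(suspect,v1) N1.N2=(alive,v0)
Op 9: gossip N1<->N2 -> N1.N0=(alive,v0) N1.N1=(suspect,v1) N1.N2=(alive,v0) | N2.N0=(alive,v0) N2.N1=(suspect,v1) N2.N2=(alive,v0)
Op 10: gossip N1<->N2 -> N1.N0=(alive,v0) N1.N1=(suspect,v1) N1.N2=(alive,v0) | N2.N0=(alive,v0) N2.N1=(suspect,v1) N2.N2=(alive,v0)
Op 11: N2 marks N0=alive -> (alive,v1)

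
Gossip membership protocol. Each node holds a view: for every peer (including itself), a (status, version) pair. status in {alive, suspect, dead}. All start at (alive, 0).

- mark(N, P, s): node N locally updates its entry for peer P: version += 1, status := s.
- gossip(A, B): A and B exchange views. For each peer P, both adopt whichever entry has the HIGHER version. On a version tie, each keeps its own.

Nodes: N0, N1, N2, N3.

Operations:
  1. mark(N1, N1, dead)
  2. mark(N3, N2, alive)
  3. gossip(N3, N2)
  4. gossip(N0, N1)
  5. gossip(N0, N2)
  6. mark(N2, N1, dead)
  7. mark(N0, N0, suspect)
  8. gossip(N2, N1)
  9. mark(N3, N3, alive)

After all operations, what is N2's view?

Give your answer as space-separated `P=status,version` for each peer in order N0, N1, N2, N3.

Op 1: N1 marks N1=dead -> (dead,v1)
Op 2: N3 marks N2=alive -> (alive,v1)
Op 3: gossip N3<->N2 -> N3.N0=(alive,v0) N3.N1=(alive,v0) N3.N2=(alive,v1) N3.N3=(alive,v0) | N2.N0=(alive,v0) N2.N1=(alive,v0) N2.N2=(alive,v1) N2.N3=(alive,v0)
Op 4: gossip N0<->N1 -> N0.N0=(alive,v0) N0.N1=(dead,v1) N0.N2=(alive,v0) N0.N3=(alive,v0) | N1.N0=(alive,v0) N1.N1=(dead,v1) N1.N2=(alive,v0) N1.N3=(alive,v0)
Op 5: gossip N0<->N2 -> N0.N0=(alive,v0) N0.N1=(dead,v1) N0.N2=(alive,v1) N0.N3=(alive,v0) | N2.N0=(alive,v0) N2.N1=(dead,v1) N2.N2=(alive,v1) N2.N3=(alive,v0)
Op 6: N2 marks N1=dead -> (dead,v2)
Op 7: N0 marks N0=suspect -> (suspect,v1)
Op 8: gossip N2<->N1 -> N2.N0=(alive,v0) N2.N1=(dead,v2) N2.N2=(alive,v1) N2.N3=(alive,v0) | N1.N0=(alive,v0) N1.N1=(dead,v2) N1.N2=(alive,v1) N1.N3=(alive,v0)
Op 9: N3 marks N3=alive -> (alive,v1)

Answer: N0=alive,0 N1=dead,2 N2=alive,1 N3=alive,0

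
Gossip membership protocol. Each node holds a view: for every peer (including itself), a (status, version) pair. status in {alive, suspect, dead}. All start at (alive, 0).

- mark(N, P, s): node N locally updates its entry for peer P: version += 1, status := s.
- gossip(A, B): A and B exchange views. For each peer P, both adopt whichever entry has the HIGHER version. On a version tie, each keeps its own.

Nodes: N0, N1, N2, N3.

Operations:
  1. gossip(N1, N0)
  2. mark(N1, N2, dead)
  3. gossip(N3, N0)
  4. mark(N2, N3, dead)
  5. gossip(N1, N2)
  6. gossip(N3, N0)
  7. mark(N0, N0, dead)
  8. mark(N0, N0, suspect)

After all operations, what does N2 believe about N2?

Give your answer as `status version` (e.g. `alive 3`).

Answer: dead 1

Derivation:
Op 1: gossip N1<->N0 -> N1.N0=(alive,v0) N1.N1=(alive,v0) N1.N2=(alive,v0) N1.N3=(alive,v0) | N0.N0=(alive,v0) N0.N1=(alive,v0) N0.N2=(alive,v0) N0.N3=(alive,v0)
Op 2: N1 marks N2=dead -> (dead,v1)
Op 3: gossip N3<->N0 -> N3.N0=(alive,v0) N3.N1=(alive,v0) N3.N2=(alive,v0) N3.N3=(alive,v0) | N0.N0=(alive,v0) N0.N1=(alive,v0) N0.N2=(alive,v0) N0.N3=(alive,v0)
Op 4: N2 marks N3=dead -> (dead,v1)
Op 5: gossip N1<->N2 -> N1.N0=(alive,v0) N1.N1=(alive,v0) N1.N2=(dead,v1) N1.N3=(dead,v1) | N2.N0=(alive,v0) N2.N1=(alive,v0) N2.N2=(dead,v1) N2.N3=(dead,v1)
Op 6: gossip N3<->N0 -> N3.N0=(alive,v0) N3.N1=(alive,v0) N3.N2=(alive,v0) N3.N3=(alive,v0) | N0.N0=(alive,v0) N0.N1=(alive,v0) N0.N2=(alive,v0) N0.N3=(alive,v0)
Op 7: N0 marks N0=dead -> (dead,v1)
Op 8: N0 marks N0=suspect -> (suspect,v2)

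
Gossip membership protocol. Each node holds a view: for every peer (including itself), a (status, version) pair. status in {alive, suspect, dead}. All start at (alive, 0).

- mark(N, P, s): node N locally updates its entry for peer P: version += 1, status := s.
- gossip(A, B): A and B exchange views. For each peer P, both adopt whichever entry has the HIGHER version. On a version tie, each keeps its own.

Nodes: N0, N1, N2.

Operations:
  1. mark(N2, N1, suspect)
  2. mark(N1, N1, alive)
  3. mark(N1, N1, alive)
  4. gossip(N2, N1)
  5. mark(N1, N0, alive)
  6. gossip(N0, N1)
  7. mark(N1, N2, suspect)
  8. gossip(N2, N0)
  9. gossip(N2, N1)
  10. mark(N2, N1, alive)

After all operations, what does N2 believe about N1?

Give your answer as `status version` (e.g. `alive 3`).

Op 1: N2 marks N1=suspect -> (suspect,v1)
Op 2: N1 marks N1=alive -> (alive,v1)
Op 3: N1 marks N1=alive -> (alive,v2)
Op 4: gossip N2<->N1 -> N2.N0=(alive,v0) N2.N1=(alive,v2) N2.N2=(alive,v0) | N1.N0=(alive,v0) N1.N1=(alive,v2) N1.N2=(alive,v0)
Op 5: N1 marks N0=alive -> (alive,v1)
Op 6: gossip N0<->N1 -> N0.N0=(alive,v1) N0.N1=(alive,v2) N0.N2=(alive,v0) | N1.N0=(alive,v1) N1.N1=(alive,v2) N1.N2=(alive,v0)
Op 7: N1 marks N2=suspect -> (suspect,v1)
Op 8: gossip N2<->N0 -> N2.N0=(alive,v1) N2.N1=(alive,v2) N2.N2=(alive,v0) | N0.N0=(alive,v1) N0.N1=(alive,v2) N0.N2=(alive,v0)
Op 9: gossip N2<->N1 -> N2.N0=(alive,v1) N2.N1=(alive,v2) N2.N2=(suspect,v1) | N1.N0=(alive,v1) N1.N1=(alive,v2) N1.N2=(suspect,v1)
Op 10: N2 marks N1=alive -> (alive,v3)

Answer: alive 3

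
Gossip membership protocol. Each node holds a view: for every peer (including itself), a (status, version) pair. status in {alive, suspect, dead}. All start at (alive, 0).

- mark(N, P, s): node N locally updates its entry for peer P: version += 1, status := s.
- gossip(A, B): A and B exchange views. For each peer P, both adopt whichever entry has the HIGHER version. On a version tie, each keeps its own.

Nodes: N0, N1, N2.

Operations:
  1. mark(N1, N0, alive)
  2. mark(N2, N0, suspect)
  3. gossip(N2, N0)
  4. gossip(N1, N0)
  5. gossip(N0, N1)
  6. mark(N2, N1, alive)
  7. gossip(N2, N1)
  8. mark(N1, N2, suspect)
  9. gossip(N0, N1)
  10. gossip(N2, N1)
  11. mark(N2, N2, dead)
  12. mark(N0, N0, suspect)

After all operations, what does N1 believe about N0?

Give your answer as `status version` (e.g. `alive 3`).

Answer: alive 1

Derivation:
Op 1: N1 marks N0=alive -> (alive,v1)
Op 2: N2 marks N0=suspect -> (suspect,v1)
Op 3: gossip N2<->N0 -> N2.N0=(suspect,v1) N2.N1=(alive,v0) N2.N2=(alive,v0) | N0.N0=(suspect,v1) N0.N1=(alive,v0) N0.N2=(alive,v0)
Op 4: gossip N1<->N0 -> N1.N0=(alive,v1) N1.N1=(alive,v0) N1.N2=(alive,v0) | N0.N0=(suspect,v1) N0.N1=(alive,v0) N0.N2=(alive,v0)
Op 5: gossip N0<->N1 -> N0.N0=(suspect,v1) N0.N1=(alive,v0) N0.N2=(alive,v0) | N1.N0=(alive,v1) N1.N1=(alive,v0) N1.N2=(alive,v0)
Op 6: N2 marks N1=alive -> (alive,v1)
Op 7: gossip N2<->N1 -> N2.N0=(suspect,v1) N2.N1=(alive,v1) N2.N2=(alive,v0) | N1.N0=(alive,v1) N1.N1=(alive,v1) N1.N2=(alive,v0)
Op 8: N1 marks N2=suspect -> (suspect,v1)
Op 9: gossip N0<->N1 -> N0.N0=(suspect,v1) N0.N1=(alive,v1) N0.N2=(suspect,v1) | N1.N0=(alive,v1) N1.N1=(alive,v1) N1.N2=(suspect,v1)
Op 10: gossip N2<->N1 -> N2.N0=(suspect,v1) N2.N1=(alive,v1) N2.N2=(suspect,v1) | N1.N0=(alive,v1) N1.N1=(alive,v1) N1.N2=(suspect,v1)
Op 11: N2 marks N2=dead -> (dead,v2)
Op 12: N0 marks N0=suspect -> (suspect,v2)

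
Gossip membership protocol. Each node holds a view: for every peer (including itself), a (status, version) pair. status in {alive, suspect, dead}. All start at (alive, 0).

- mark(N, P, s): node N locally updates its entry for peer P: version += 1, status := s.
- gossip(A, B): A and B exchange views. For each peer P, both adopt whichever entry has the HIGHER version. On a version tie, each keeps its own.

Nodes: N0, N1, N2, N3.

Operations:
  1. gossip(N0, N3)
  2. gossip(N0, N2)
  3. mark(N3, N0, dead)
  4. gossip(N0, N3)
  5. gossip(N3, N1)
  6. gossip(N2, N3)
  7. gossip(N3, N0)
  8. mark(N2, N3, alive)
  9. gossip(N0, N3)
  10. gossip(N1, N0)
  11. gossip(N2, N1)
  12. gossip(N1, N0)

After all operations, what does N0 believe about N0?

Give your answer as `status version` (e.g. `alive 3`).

Answer: dead 1

Derivation:
Op 1: gossip N0<->N3 -> N0.N0=(alive,v0) N0.N1=(alive,v0) N0.N2=(alive,v0) N0.N3=(alive,v0) | N3.N0=(alive,v0) N3.N1=(alive,v0) N3.N2=(alive,v0) N3.N3=(alive,v0)
Op 2: gossip N0<->N2 -> N0.N0=(alive,v0) N0.N1=(alive,v0) N0.N2=(alive,v0) N0.N3=(alive,v0) | N2.N0=(alive,v0) N2.N1=(alive,v0) N2.N2=(alive,v0) N2.N3=(alive,v0)
Op 3: N3 marks N0=dead -> (dead,v1)
Op 4: gossip N0<->N3 -> N0.N0=(dead,v1) N0.N1=(alive,v0) N0.N2=(alive,v0) N0.N3=(alive,v0) | N3.N0=(dead,v1) N3.N1=(alive,v0) N3.N2=(alive,v0) N3.N3=(alive,v0)
Op 5: gossip N3<->N1 -> N3.N0=(dead,v1) N3.N1=(alive,v0) N3.N2=(alive,v0) N3.N3=(alive,v0) | N1.N0=(dead,v1) N1.N1=(alive,v0) N1.N2=(alive,v0) N1.N3=(alive,v0)
Op 6: gossip N2<->N3 -> N2.N0=(dead,v1) N2.N1=(alive,v0) N2.N2=(alive,v0) N2.N3=(alive,v0) | N3.N0=(dead,v1) N3.N1=(alive,v0) N3.N2=(alive,v0) N3.N3=(alive,v0)
Op 7: gossip N3<->N0 -> N3.N0=(dead,v1) N3.N1=(alive,v0) N3.N2=(alive,v0) N3.N3=(alive,v0) | N0.N0=(dead,v1) N0.N1=(alive,v0) N0.N2=(alive,v0) N0.N3=(alive,v0)
Op 8: N2 marks N3=alive -> (alive,v1)
Op 9: gossip N0<->N3 -> N0.N0=(dead,v1) N0.N1=(alive,v0) N0.N2=(alive,v0) N0.N3=(alive,v0) | N3.N0=(dead,v1) N3.N1=(alive,v0) N3.N2=(alive,v0) N3.N3=(alive,v0)
Op 10: gossip N1<->N0 -> N1.N0=(dead,v1) N1.N1=(alive,v0) N1.N2=(alive,v0) N1.N3=(alive,v0) | N0.N0=(dead,v1) N0.N1=(alive,v0) N0.N2=(alive,v0) N0.N3=(alive,v0)
Op 11: gossip N2<->N1 -> N2.N0=(dead,v1) N2.N1=(alive,v0) N2.N2=(alive,v0) N2.N3=(alive,v1) | N1.N0=(dead,v1) N1.N1=(alive,v0) N1.N2=(alive,v0) N1.N3=(alive,v1)
Op 12: gossip N1<->N0 -> N1.N0=(dead,v1) N1.N1=(alive,v0) N1.N2=(alive,v0) N1.N3=(alive,v1) | N0.N0=(dead,v1) N0.N1=(alive,v0) N0.N2=(alive,v0) N0.N3=(alive,v1)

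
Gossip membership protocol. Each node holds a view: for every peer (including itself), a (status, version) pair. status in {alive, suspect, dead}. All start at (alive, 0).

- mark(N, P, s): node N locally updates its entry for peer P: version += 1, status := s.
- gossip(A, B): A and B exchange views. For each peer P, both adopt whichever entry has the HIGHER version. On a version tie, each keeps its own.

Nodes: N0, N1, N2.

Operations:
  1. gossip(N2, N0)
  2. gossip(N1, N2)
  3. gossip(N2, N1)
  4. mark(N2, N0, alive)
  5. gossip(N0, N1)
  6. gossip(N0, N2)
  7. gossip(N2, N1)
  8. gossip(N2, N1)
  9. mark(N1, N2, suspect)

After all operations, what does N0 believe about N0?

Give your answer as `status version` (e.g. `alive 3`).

Answer: alive 1

Derivation:
Op 1: gossip N2<->N0 -> N2.N0=(alive,v0) N2.N1=(alive,v0) N2.N2=(alive,v0) | N0.N0=(alive,v0) N0.N1=(alive,v0) N0.N2=(alive,v0)
Op 2: gossip N1<->N2 -> N1.N0=(alive,v0) N1.N1=(alive,v0) N1.N2=(alive,v0) | N2.N0=(alive,v0) N2.N1=(alive,v0) N2.N2=(alive,v0)
Op 3: gossip N2<->N1 -> N2.N0=(alive,v0) N2.N1=(alive,v0) N2.N2=(alive,v0) | N1.N0=(alive,v0) N1.N1=(alive,v0) N1.N2=(alive,v0)
Op 4: N2 marks N0=alive -> (alive,v1)
Op 5: gossip N0<->N1 -> N0.N0=(alive,v0) N0.N1=(alive,v0) N0.N2=(alive,v0) | N1.N0=(alive,v0) N1.N1=(alive,v0) N1.N2=(alive,v0)
Op 6: gossip N0<->N2 -> N0.N0=(alive,v1) N0.N1=(alive,v0) N0.N2=(alive,v0) | N2.N0=(alive,v1) N2.N1=(alive,v0) N2.N2=(alive,v0)
Op 7: gossip N2<->N1 -> N2.N0=(alive,v1) N2.N1=(alive,v0) N2.N2=(alive,v0) | N1.N0=(alive,v1) N1.N1=(alive,v0) N1.N2=(alive,v0)
Op 8: gossip N2<->N1 -> N2.N0=(alive,v1) N2.N1=(alive,v0) N2.N2=(alive,v0) | N1.N0=(alive,v1) N1.N1=(alive,v0) N1.N2=(alive,v0)
Op 9: N1 marks N2=suspect -> (suspect,v1)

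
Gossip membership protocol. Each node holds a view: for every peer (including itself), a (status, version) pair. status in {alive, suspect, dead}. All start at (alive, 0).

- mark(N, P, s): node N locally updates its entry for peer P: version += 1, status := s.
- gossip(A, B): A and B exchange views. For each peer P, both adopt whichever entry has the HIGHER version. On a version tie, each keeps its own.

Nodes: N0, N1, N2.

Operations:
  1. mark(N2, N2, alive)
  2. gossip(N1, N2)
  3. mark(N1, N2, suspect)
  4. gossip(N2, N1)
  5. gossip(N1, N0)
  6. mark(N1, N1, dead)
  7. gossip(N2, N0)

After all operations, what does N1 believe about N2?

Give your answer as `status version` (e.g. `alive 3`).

Answer: suspect 2

Derivation:
Op 1: N2 marks N2=alive -> (alive,v1)
Op 2: gossip N1<->N2 -> N1.N0=(alive,v0) N1.N1=(alive,v0) N1.N2=(alive,v1) | N2.N0=(alive,v0) N2.N1=(alive,v0) N2.N2=(alive,v1)
Op 3: N1 marks N2=suspect -> (suspect,v2)
Op 4: gossip N2<->N1 -> N2.N0=(alive,v0) N2.N1=(alive,v0) N2.N2=(suspect,v2) | N1.N0=(alive,v0) N1.N1=(alive,v0) N1.N2=(suspect,v2)
Op 5: gossip N1<->N0 -> N1.N0=(alive,v0) N1.N1=(alive,v0) N1.N2=(suspect,v2) | N0.N0=(alive,v0) N0.N1=(alive,v0) N0.N2=(suspect,v2)
Op 6: N1 marks N1=dead -> (dead,v1)
Op 7: gossip N2<->N0 -> N2.N0=(alive,v0) N2.N1=(alive,v0) N2.N2=(suspect,v2) | N0.N0=(alive,v0) N0.N1=(alive,v0) N0.N2=(suspect,v2)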